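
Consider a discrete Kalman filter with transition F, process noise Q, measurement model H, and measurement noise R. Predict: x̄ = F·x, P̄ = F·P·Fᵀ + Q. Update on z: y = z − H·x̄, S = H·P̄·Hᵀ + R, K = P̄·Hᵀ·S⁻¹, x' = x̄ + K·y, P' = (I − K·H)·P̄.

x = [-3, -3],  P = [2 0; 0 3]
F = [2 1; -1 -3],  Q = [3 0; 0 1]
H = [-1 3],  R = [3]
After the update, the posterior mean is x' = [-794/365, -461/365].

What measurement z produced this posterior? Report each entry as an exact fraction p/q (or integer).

z = [-2]

x̄ = F·x = [-9, 12]
P̄ = F·P·Fᵀ + Q = [14 -13; -13 30]
S = H·P̄·Hᵀ + R = [365]
K = P̄·Hᵀ·S⁻¹ = [-53/365; 103/365]
x' − x̄ = [2491/365, -4841/365] = K·y
y = (KᵀK)⁻¹·Kᵀ·(x' − x̄) = [-47]
z = y + H·x̄ = [-47] + [45] = [-2]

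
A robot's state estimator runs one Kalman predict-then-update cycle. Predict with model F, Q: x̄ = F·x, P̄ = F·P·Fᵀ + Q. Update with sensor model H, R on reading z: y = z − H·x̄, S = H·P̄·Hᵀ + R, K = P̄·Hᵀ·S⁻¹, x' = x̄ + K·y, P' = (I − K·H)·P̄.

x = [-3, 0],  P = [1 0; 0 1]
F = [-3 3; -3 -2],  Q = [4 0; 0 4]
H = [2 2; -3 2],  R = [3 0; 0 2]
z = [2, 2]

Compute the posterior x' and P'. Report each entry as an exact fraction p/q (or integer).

x̄ = F·x = [9, 9]
P̄ = F·P·Fᵀ + Q = [22 3; 3 17]
y = z − H·x̄ = [-34, 11]
S = H·P̄·Hᵀ + R = [183 -70; -70 232]
K = P̄·Hᵀ·S⁻¹ = [1850/9389 -1870/9389; 5515/18778 7375/37556]
x' = x̄ + K·y = [1031/9389, 44109/37556]
P' = (I − K·H)·P̄ = [1858/9389 917/9389; 917/9389 12877/37556]

x' = [1031/9389, 44109/37556]
P' = [1858/9389 917/9389; 917/9389 12877/37556]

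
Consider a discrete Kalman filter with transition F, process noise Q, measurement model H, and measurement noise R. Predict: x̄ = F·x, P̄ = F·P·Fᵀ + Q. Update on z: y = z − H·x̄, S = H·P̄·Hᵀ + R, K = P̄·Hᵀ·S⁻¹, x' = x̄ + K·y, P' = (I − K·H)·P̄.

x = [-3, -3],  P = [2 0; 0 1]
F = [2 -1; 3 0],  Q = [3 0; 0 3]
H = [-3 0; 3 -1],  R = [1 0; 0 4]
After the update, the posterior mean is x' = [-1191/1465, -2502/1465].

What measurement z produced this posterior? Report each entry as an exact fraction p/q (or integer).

z = [2, -3]

x̄ = F·x = [-3, -9]
P̄ = F·P·Fᵀ + Q = [12 12; 12 21]
S = H·P̄·Hᵀ + R = [109 -72; -72 61]
K = P̄·Hᵀ·S⁻¹ = [-468/1465 24/1465; -1116/1465 -957/1465]
x' − x̄ = [3204/1465, 10683/1465] = K·y
y = (KᵀK)⁻¹·Kᵀ·(x' − x̄) = [-7, -3]
z = y + H·x̄ = [-7, -3] + [9, 0] = [2, -3]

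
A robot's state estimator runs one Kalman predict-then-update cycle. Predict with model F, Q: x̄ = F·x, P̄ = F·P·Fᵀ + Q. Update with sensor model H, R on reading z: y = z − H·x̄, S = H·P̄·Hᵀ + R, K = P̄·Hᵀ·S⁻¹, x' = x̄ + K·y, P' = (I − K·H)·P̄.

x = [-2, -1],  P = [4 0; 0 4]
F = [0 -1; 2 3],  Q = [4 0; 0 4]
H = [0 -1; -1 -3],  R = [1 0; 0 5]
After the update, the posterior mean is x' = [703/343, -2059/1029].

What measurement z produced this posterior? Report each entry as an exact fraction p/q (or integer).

z = [3, 2]

x̄ = F·x = [1, -7]
P̄ = F·P·Fᵀ + Q = [8 -12; -12 56]
S = H·P̄·Hᵀ + R = [57 156; 156 445]
K = P̄·Hᵀ·S⁻¹ = [324/343 -92/343; -584/1029 -52/343]
x' − x̄ = [360/343, 5144/1029] = K·y
y = (KᵀK)⁻¹·Kᵀ·(x' − x̄) = [-4, -18]
z = y + H·x̄ = [-4, -18] + [7, 20] = [3, 2]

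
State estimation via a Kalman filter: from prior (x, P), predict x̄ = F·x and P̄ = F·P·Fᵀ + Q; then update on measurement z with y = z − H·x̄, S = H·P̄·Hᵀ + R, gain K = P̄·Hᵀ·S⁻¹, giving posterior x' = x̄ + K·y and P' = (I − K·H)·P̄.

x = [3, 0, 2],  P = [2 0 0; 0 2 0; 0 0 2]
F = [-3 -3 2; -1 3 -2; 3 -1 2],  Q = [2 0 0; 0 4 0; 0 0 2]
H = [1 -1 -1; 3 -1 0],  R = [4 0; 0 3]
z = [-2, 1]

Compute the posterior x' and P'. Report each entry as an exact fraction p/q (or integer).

x' = [-8027/4858, -15293/2429, 38161/4858]
P' = [4049/2429 10632/2429 -8177/2429; 10632/2429 34368/2429 -27792/2429; -8177/2429 -27792/2429 29517/2429]

x̄ = F·x = [-5, -7, 13]
P̄ = F·P·Fᵀ + Q = [46 -20 -4; -20 32 -20; -4 -20 30]
y = z − H·x̄ = [9, 9]
S = H·P̄·Hᵀ + R = [120 242; 242 569]
K = P̄·Hᵀ·S⁻¹ = [797/4858 505/2429; 1014/2429 -824/2429; -4951/4858 1087/2429]
x' = x̄ + K·y = [-8027/4858, -15293/2429, 38161/4858]
P' = (I − K·H)·P̄ = [4049/2429 10632/2429 -8177/2429; 10632/2429 34368/2429 -27792/2429; -8177/2429 -27792/2429 29517/2429]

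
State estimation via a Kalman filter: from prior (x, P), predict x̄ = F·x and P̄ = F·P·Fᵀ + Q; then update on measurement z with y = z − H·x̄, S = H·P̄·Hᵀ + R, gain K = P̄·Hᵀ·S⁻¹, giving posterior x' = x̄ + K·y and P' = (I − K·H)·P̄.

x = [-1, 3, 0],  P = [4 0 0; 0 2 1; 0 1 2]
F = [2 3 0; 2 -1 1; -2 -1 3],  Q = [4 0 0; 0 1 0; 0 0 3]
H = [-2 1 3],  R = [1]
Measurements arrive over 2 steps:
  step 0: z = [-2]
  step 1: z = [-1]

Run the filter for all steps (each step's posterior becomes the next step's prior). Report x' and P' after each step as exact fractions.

step 0: x' = [489/167, -3365/501, 1759/501], P' = [2878/167 709/167 1671/167; 709/167 7670/501 -1153/501; 1671/167 -1153/501 3764/501]
step 1: x' = [3564743/495787, 7058831/495787, -411797/1487361], P' = [23185678/495787 35480197/495787 3585923/495787; 35480197/495787 58906520/495787 4021779/495787; 3585923/495787 4021779/495787 3222526/1487361]

step 0: x̄ = F·x = [7, -5, -1]
step 0: P̄ = F·P·Fᵀ + Q = [38 13 -13; 13 19 -12; -13 -12 33]
step 0: y = z − H·x̄ = [20]
step 0: S = H·P̄·Hᵀ + R = [501]
step 0: K = P̄·Hᵀ·S⁻¹ = [-34/167; -43/501; 113/501]
step 0: x' = x̄ + K·y = [489/167, -3365/501, 1759/501]
step 0: P' = (I − K·H)·P̄ = [2878/167 709/167 1671/167; 709/167 7670/501 -1153/501; 1671/167 -1153/501 3764/501]
step 1: x̄ = F·x = [-2387/167, 2686/167, 5708/501]
step 1: P̄ = F·P·Fᵀ + Q = [43698/167 8867/167 -18287/167; 8867/167 20107/167 3030/167; -18287/167 3030/167 32855/501]
step 1: y = z − H·x̄ = [-13335/167]
step 1: S = H·P̄·Hᵀ + R = [495787/167]
step 1: K = P̄·Hᵀ·S⁻¹ = [-133390/495787; 11463/495787; 72459/495787]
step 1: x' = x̄ + K·y = [3564743/495787, 7058831/495787, -411797/1487361]
step 1: P' = (I − K·H)·P̄ = [23185678/495787 35480197/495787 3585923/495787; 35480197/495787 58906520/495787 4021779/495787; 3585923/495787 4021779/495787 3222526/1487361]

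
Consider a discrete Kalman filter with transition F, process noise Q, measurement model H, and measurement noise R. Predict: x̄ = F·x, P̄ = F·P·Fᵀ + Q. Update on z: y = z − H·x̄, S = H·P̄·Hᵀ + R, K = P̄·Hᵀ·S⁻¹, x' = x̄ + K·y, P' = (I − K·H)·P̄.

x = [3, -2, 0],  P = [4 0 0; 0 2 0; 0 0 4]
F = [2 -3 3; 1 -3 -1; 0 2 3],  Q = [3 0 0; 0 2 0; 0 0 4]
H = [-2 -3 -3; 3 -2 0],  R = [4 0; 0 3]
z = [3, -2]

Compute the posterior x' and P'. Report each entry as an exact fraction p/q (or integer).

x' = [27679/14552, 28909/7276, -11116/1819]
P' = [141261/29104 104115/14552 -18414/1819; 104115/14552 82029/7276 -28476/1819; -18414/1819 -28476/1819 40512/1819]

x̄ = F·x = [12, 9, -4]
P̄ = F·P·Fᵀ + Q = [73 14 24; 14 28 -24; 24 -24 48]
y = z − H·x̄ = [42, -20]
S = H·P̄·Hᵀ + R = [1004 -700; -700 604]
K = P̄·Hᵀ·S⁻¹ = [-5835/29104 2441/29104; -4245/14552 -5257/14552; 180/1819 570/1819]
x' = x̄ + K·y = [27679/14552, 28909/7276, -11116/1819]
P' = (I − K·H)·P̄ = [141261/29104 104115/14552 -18414/1819; 104115/14552 82029/7276 -28476/1819; -18414/1819 -28476/1819 40512/1819]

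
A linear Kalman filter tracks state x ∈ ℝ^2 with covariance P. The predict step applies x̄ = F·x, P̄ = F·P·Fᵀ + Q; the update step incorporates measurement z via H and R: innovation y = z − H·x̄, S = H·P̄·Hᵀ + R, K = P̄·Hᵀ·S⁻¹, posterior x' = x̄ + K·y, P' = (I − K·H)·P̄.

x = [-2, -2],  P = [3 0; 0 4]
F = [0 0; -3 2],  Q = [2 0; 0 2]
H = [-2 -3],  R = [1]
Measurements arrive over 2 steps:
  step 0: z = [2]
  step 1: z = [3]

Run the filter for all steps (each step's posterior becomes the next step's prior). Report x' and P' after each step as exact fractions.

step 0: x' = [-16/207, -14/23], P' = [406/207 -30/23; -30/23 45/46]
step 1: x' = [-4/8325, -2774/2775], P' = [16282/8325 -3608/2775; -3608/2775 902/925]

step 0: x̄ = F·x = [0, 2]
step 0: P̄ = F·P·Fᵀ + Q = [2 0; 0 45]
step 0: y = z − H·x̄ = [8]
step 0: S = H·P̄·Hᵀ + R = [414]
step 0: K = P̄·Hᵀ·S⁻¹ = [-2/207; -15/46]
step 0: x' = x̄ + K·y = [-16/207, -14/23]
step 0: P' = (I − K·H)·P̄ = [406/207 -30/23; -30/23 45/46]
step 1: x̄ = F·x = [0, -68/69]
step 1: P̄ = F·P·Fᵀ + Q = [2 0; 0 902/23]
step 1: y = z − H·x̄ = [1/23]
step 1: S = H·P̄·Hᵀ + R = [8325/23]
step 1: K = P̄·Hᵀ·S⁻¹ = [-92/8325; -902/2775]
step 1: x' = x̄ + K·y = [-4/8325, -2774/2775]
step 1: P' = (I − K·H)·P̄ = [16282/8325 -3608/2775; -3608/2775 902/925]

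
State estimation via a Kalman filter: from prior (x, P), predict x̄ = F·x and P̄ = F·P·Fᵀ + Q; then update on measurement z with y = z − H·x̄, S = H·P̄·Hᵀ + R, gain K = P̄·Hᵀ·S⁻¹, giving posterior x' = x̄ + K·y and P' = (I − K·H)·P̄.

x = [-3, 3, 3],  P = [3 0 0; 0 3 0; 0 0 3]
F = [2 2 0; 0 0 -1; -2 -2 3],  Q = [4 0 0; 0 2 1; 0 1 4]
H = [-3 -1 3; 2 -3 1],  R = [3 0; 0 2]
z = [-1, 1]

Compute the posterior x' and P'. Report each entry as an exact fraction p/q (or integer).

x̄ = F·x = [0, -3, 9]
P̄ = F·P·Fᵀ + Q = [28 0 -24; 0 5 -8; -24 -8 55]
y = z − H·x̄ = [-31, -17]
S = H·P̄·Hᵀ + R = [1235 20; 20 166]
K = P̄·Hᵀ·S⁻¹ = [-13268/102305 4264/20461; -311/14615 -795/5846; 4005/20461 6677/40922]
x' = x̄ + K·y = [48868/102305, -833/29230, 6479/40922]
P' = (I − K·H)·P̄ = [112492/102305 15084/14615 26884/20461; 15084/14615 36687/29230 8355/5846; 26884/20461 8355/5846 81273/40922]

x' = [48868/102305, -833/29230, 6479/40922]
P' = [112492/102305 15084/14615 26884/20461; 15084/14615 36687/29230 8355/5846; 26884/20461 8355/5846 81273/40922]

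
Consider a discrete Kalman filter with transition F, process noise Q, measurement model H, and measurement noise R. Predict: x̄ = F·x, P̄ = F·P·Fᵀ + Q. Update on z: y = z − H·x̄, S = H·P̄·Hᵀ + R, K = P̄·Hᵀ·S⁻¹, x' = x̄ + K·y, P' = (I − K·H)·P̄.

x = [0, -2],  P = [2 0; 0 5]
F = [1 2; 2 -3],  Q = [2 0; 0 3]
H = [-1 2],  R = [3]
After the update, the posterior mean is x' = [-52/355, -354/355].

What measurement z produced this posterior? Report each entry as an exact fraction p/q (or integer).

z = [-2]

x̄ = F·x = [-4, 6]
P̄ = F·P·Fᵀ + Q = [24 -26; -26 56]
S = H·P̄·Hᵀ + R = [355]
K = P̄·Hᵀ·S⁻¹ = [-76/355; 138/355]
x' − x̄ = [1368/355, -2484/355] = K·y
y = (KᵀK)⁻¹·Kᵀ·(x' − x̄) = [-18]
z = y + H·x̄ = [-18] + [16] = [-2]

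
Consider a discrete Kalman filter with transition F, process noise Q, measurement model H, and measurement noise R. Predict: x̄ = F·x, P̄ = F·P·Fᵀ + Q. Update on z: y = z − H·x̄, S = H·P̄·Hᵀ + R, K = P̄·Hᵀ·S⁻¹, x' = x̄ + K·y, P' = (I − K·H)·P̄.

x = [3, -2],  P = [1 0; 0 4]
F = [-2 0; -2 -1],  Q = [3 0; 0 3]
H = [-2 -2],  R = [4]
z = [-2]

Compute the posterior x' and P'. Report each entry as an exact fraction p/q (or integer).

x̄ = F·x = [-6, -4]
P̄ = F·P·Fᵀ + Q = [7 4; 4 11]
y = z − H·x̄ = [-22]
S = H·P̄·Hᵀ + R = [108]
K = P̄·Hᵀ·S⁻¹ = [-11/54; -5/18]
x' = x̄ + K·y = [-41/27, 19/9]
P' = (I − K·H)·P̄ = [68/27 -19/9; -19/9 8/3]

x' = [-41/27, 19/9]
P' = [68/27 -19/9; -19/9 8/3]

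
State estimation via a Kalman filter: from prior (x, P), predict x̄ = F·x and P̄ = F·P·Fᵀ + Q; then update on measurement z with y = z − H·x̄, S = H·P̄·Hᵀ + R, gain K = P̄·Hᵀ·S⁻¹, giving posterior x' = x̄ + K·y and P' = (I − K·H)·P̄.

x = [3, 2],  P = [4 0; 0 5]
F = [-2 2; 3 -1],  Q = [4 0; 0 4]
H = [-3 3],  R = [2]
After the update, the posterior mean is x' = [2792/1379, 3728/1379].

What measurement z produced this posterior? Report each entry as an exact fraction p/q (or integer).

z = [2]

x̄ = F·x = [-2, 7]
P̄ = F·P·Fᵀ + Q = [40 -34; -34 45]
S = H·P̄·Hᵀ + R = [1379]
K = P̄·Hᵀ·S⁻¹ = [-222/1379; 237/1379]
x' − x̄ = [5550/1379, -5925/1379] = K·y
y = (KᵀK)⁻¹·Kᵀ·(x' − x̄) = [-25]
z = y + H·x̄ = [-25] + [27] = [2]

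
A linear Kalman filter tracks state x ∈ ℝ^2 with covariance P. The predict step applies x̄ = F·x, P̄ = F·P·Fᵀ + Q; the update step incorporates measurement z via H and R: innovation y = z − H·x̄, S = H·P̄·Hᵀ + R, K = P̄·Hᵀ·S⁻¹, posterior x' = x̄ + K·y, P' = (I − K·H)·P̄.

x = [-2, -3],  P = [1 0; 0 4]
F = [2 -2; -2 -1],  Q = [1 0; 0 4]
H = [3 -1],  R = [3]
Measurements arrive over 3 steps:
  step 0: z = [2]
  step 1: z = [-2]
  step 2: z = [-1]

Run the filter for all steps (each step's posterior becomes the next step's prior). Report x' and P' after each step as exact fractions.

step 0: x̄ = F·x = [2, 7]
step 0: P̄ = F·P·Fᵀ + Q = [21 4; 4 12]
step 0: y = z − H·x̄ = [3]
step 0: S = H·P̄·Hᵀ + R = [180]
step 0: K = P̄·Hᵀ·S⁻¹ = [59/180; 0]
step 0: x' = x̄ + K·y = [179/60, 7]
step 0: P' = (I − K·H)·P̄ = [299/180 4; 4 12]
step 1: x̄ = F·x = [-241/30, -389/30]
step 1: P̄ = F·P·Fᵀ + Q = [1064/45 1141/45; 1141/45 1739/45]
step 1: y = z − H·x̄ = [137/15]
step 1: S = H·P̄·Hᵀ + R = [4604/45]
step 1: K = P̄·Hᵀ·S⁻¹ = [2051/4604; 421/1151]
step 1: x' = x̄ + K·y = [-18253/4604, -22159/2302]
step 1: P' = (I − K·H)·P̄ = [15379/4604 9996/1151; 9996/1151 28725/1151]
step 2: x̄ = F·x = [26065/2302, 20206/1151]
step 2: P̄ = F·P·Fᵀ + Q = [51462/1151 62063/1151; 62063/1151 88692/1151]
step 2: y = z − H·x̄ = [-40085/2302]
step 2: S = H·P̄·Hᵀ + R = [182925/1151]
step 2: K = P̄·Hᵀ·S⁻¹ = [92323/182925; 3611/6775]
step 2: x' = x̄ + K·y = [92717/36585, 22423/2710]
step 2: P' = (I − K·H)·P̄ = [773371/182925 75672/6775; 75672/6775 216183/6775]

step 0: x' = [179/60, 7], P' = [299/180 4; 4 12]
step 1: x' = [-18253/4604, -22159/2302], P' = [15379/4604 9996/1151; 9996/1151 28725/1151]
step 2: x' = [92717/36585, 22423/2710], P' = [773371/182925 75672/6775; 75672/6775 216183/6775]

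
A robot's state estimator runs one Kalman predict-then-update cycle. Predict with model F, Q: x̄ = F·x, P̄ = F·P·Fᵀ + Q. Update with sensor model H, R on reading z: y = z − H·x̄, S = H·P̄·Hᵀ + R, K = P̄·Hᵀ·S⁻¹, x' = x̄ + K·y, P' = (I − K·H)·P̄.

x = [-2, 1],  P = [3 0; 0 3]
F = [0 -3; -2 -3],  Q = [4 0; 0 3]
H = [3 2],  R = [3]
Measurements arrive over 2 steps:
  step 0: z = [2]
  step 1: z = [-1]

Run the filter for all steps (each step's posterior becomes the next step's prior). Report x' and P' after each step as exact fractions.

step 0: x' = [-111/86, 251/86], P' = [265/86 -373/86; -373/86 587/86]
step 1: x' = [24042/95941, -88886/95941], P' = [141781/95941 -178215/95941; -178215/95941 287400/95941]

step 0: x̄ = F·x = [-3, 1]
step 0: P̄ = F·P·Fᵀ + Q = [31 27; 27 42]
step 0: y = z − H·x̄ = [9]
step 0: S = H·P̄·Hᵀ + R = [774]
step 0: K = P̄·Hᵀ·S⁻¹ = [49/258; 55/258]
step 0: x' = x̄ + K·y = [-111/86, 251/86]
step 0: P' = (I − K·H)·P̄ = [265/86 -373/86; -373/86 587/86]
step 1: x̄ = F·x = [-753/86, -531/86]
step 1: P̄ = F·P·Fᵀ + Q = [5627/86 3045/86; 3045/86 2125/86]
step 1: y = z − H·x̄ = [3235/86]
step 1: S = H·P̄·Hᵀ + R = [95941/86]
step 1: K = P̄·Hᵀ·S⁻¹ = [22971/95941; 13385/95941]
step 1: x' = x̄ + K·y = [24042/95941, -88886/95941]
step 1: P' = (I − K·H)·P̄ = [141781/95941 -178215/95941; -178215/95941 287400/95941]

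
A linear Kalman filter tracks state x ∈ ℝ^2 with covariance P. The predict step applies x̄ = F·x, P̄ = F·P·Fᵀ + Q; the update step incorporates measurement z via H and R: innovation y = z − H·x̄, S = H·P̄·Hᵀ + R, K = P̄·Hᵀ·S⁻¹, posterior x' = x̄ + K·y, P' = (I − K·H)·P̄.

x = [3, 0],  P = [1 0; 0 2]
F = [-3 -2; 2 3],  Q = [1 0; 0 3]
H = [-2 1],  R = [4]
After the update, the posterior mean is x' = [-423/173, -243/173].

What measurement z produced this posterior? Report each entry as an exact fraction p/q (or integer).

x̄ = F·x = [-9, 6]
P̄ = F·P·Fᵀ + Q = [18 -18; -18 25]
S = H·P̄·Hᵀ + R = [173]
K = P̄·Hᵀ·S⁻¹ = [-54/173; 61/173]
x' − x̄ = [1134/173, -1281/173] = K·y
y = (KᵀK)⁻¹·Kᵀ·(x' − x̄) = [-21]
z = y + H·x̄ = [-21] + [24] = [3]

z = [3]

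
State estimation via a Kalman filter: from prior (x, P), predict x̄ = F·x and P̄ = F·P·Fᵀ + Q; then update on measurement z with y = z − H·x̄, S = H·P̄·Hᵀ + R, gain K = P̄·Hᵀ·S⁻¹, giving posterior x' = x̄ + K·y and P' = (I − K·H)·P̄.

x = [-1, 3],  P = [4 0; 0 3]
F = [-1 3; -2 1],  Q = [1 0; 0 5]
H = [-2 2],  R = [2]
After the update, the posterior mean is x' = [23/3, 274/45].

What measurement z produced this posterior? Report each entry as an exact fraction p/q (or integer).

x̄ = F·x = [10, 5]
P̄ = F·P·Fᵀ + Q = [32 17; 17 24]
S = H·P̄·Hᵀ + R = [90]
K = P̄·Hᵀ·S⁻¹ = [-1/3; 7/45]
x' − x̄ = [-7/3, 49/45] = K·y
y = (KᵀK)⁻¹·Kᵀ·(x' − x̄) = [7]
z = y + H·x̄ = [7] + [-10] = [-3]

z = [-3]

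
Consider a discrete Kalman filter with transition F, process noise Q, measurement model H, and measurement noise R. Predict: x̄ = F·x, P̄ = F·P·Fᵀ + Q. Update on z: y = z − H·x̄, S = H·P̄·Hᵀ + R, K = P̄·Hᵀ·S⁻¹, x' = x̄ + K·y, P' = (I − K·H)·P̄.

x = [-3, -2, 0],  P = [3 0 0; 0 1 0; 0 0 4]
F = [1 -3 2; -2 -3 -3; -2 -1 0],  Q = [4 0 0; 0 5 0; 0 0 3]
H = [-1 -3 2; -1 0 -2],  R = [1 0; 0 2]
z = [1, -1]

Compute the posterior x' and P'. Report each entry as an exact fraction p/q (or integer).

x' = [-25155/31021, 21900/31021, 518/463]
P' = [701386/31021 -462090/31021 -5096/463; -462090/31021 314561/31021 3507/463; -5096/463 3507/463 2705/463]

x̄ = F·x = [3, 12, 8]
P̄ = F·P·Fᵀ + Q = [32 -21 -3; -21 62 15; -3 15 16]
y = z − H·x̄ = [24, 18]
S = H·P̄·Hᵀ + R = [361 -5; -5 86]
K = P̄·Hᵀ·S⁻¹ = [2020/31021 -9261/31021; -11655/31021 -3924/31021; -15/463 -157/463]
x' = x̄ + K·y = [-25155/31021, 21900/31021, 518/463]
P' = (I − K·H)·P̄ = [701386/31021 -462090/31021 -5096/463; -462090/31021 314561/31021 3507/463; -5096/463 3507/463 2705/463]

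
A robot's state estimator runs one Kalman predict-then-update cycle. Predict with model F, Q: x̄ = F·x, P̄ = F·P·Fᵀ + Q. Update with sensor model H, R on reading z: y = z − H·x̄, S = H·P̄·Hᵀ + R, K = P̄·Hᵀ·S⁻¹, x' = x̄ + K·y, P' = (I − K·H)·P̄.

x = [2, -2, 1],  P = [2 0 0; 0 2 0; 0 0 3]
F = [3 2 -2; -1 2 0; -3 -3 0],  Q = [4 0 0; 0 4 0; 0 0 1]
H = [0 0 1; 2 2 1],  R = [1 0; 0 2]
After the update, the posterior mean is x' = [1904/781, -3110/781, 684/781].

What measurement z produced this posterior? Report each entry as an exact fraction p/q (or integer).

z = [1, -2]

x̄ = F·x = [0, -6, 0]
P̄ = F·P·Fᵀ + Q = [42 2 -30; 2 14 -6; -30 -6 37]
S = H·P̄·Hᵀ + R = [38 -35; -35 135]
K = P̄·Hᵀ·S⁻¹ = [-404/781 1154/3905; 20/781 778/3905; 754/781 -7/781]
x' − x̄ = [1904/781, 1576/781, 684/781] = K·y
y = (KᵀK)⁻¹·Kᵀ·(x' − x̄) = [1, 10]
z = y + H·x̄ = [1, 10] + [0, -12] = [1, -2]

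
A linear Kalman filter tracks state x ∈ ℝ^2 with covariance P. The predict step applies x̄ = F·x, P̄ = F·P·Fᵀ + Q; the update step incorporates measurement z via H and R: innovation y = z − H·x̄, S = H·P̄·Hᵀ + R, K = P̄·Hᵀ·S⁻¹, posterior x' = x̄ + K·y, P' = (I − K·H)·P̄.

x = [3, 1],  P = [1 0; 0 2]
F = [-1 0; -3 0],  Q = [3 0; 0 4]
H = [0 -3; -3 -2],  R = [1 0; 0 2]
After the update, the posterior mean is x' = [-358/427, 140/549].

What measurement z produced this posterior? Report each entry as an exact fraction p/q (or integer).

x̄ = F·x = [-3, -9]
P̄ = F·P·Fᵀ + Q = [4 3; 3 13]
S = H·P̄·Hᵀ + R = [118 105; 105 126]
K = P̄·Hᵀ·S⁻¹ = [12/61 -131/427; -59/183 -5/549]
x' − x̄ = [923/427, 5081/549] = K·y
y = (KᵀK)⁻¹·Kᵀ·(x' − x̄) = [-28, -25]
z = y + H·x̄ = [-28, -25] + [27, 27] = [-1, 2]

z = [-1, 2]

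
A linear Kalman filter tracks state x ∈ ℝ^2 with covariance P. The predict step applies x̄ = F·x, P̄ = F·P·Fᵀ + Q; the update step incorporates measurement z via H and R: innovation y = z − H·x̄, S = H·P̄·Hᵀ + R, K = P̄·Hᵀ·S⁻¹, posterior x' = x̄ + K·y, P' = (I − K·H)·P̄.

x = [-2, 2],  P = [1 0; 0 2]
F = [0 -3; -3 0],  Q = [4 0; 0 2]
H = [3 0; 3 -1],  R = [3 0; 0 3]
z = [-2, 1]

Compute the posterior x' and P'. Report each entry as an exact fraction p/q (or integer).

x' = [-119/568, 7/1136]
P' = [77/284 363/568; 363/568 4389/1136]

x̄ = F·x = [-6, 6]
P̄ = F·P·Fᵀ + Q = [22 0; 0 11]
y = z − H·x̄ = [16, 25]
S = H·P̄·Hᵀ + R = [201 198; 198 212]
K = P̄·Hᵀ·S⁻¹ = [77/284 33/568; 363/568 -737/1136]
x' = x̄ + K·y = [-119/568, 7/1136]
P' = (I − K·H)·P̄ = [77/284 363/568; 363/568 4389/1136]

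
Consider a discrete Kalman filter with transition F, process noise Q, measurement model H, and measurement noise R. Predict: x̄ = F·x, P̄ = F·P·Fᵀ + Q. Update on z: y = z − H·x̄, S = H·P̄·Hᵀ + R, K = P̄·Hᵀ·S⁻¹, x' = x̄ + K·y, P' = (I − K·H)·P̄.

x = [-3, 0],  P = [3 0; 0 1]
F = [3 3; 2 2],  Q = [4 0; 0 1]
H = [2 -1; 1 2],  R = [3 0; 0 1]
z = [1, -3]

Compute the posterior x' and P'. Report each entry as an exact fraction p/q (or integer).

x̄ = F·x = [-9, -6]
P̄ = F·P·Fᵀ + Q = [40 24; 24 17]
y = z − H·x̄ = [13, 18]
S = H·P̄·Hᵀ + R = [84 118; 118 205]
K = P̄·Hᵀ·S⁻¹ = [137/412 49/206; -489/3296 607/1648]
x' = x̄ + K·y = [-163/412, -4281/3296]
P' = (I − K·H)·P̄ = [46/103 -43/412; -43/412 779/3296]

x' = [-163/412, -4281/3296]
P' = [46/103 -43/412; -43/412 779/3296]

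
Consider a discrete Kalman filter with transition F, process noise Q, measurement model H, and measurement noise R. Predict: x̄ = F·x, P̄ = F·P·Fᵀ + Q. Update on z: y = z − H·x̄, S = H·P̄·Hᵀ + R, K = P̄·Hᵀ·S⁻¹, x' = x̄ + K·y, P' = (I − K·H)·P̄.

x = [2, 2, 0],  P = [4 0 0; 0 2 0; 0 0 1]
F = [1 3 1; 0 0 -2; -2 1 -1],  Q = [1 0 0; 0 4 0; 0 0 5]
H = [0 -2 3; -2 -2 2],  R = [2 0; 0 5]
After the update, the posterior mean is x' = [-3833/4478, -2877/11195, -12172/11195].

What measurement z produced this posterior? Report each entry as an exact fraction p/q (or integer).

x̄ = F·x = [8, 0, -2]
P̄ = F·P·Fᵀ + Q = [24 -2 -3; -2 8 2; -3 2 24]
S = H·P̄·Hᵀ + R = [226 166; 166 221]
K = P̄·Hᵀ·S⁻¹ = [1439/4478 -1047/2239; -441/11195 -74/11195; 3364/11195 6/11195]
x' − x̄ = [-39657/4478, -2877/11195, 10218/11195] = K·y
y = (KᵀK)⁻¹·Kᵀ·(x' − x̄) = [3, 21]
z = y + H·x̄ = [3, 21] + [-6, -20] = [-3, 1]

z = [-3, 1]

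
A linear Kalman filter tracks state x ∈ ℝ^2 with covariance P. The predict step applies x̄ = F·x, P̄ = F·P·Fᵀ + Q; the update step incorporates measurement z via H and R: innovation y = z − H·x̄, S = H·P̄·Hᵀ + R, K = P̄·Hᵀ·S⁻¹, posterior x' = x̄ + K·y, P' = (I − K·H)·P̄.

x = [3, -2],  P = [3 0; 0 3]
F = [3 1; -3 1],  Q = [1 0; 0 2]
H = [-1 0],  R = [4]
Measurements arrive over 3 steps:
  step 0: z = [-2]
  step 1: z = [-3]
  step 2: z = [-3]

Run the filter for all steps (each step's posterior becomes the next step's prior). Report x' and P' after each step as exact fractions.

step 0: x' = [18/7, -53/7], P' = [124/35 -96/35; -96/35 544/35]
step 1: x' = [3377/1259, -20879/1259], P' = [4476/1259 -2288/1259; -2288/1259 73602/1259]
step 2: x' = [261259/106453, -2237620/106453], P' = [405668/106453 133272/106453; 133272/106453 10121408/106453]

step 0: x̄ = F·x = [7, -11]
step 0: P̄ = F·P·Fᵀ + Q = [31 -24; -24 32]
step 0: y = z − H·x̄ = [5]
step 0: S = H·P̄·Hᵀ + R = [35]
step 0: K = P̄·Hᵀ·S⁻¹ = [-31/35; 24/35]
step 0: x' = x̄ + K·y = [18/7, -53/7]
step 0: P' = (I − K·H)·P̄ = [124/35 -96/35; -96/35 544/35]
step 1: x̄ = F·x = [1/7, -107/7]
step 1: P̄ = F·P·Fᵀ + Q = [1119/35 -572/35; -572/35 2306/35]
step 1: y = z − H·x̄ = [-20/7]
step 1: S = H·P̄·Hᵀ + R = [1259/35]
step 1: K = P̄·Hᵀ·S⁻¹ = [-1119/1259; 572/1259]
step 1: x' = x̄ + K·y = [3377/1259, -20879/1259]
step 1: P' = (I − K·H)·P̄ = [4476/1259 -2288/1259; -2288/1259 73602/1259]
step 2: x̄ = F·x = [-10748/1259, -31010/1259]
step 2: P̄ = F·P·Fᵀ + Q = [101417/1259 33318/1259; 33318/1259 130132/1259]
step 2: y = z − H·x̄ = [-14525/1259]
step 2: S = H·P̄·Hᵀ + R = [106453/1259]
step 2: K = P̄·Hᵀ·S⁻¹ = [-101417/106453; -33318/106453]
step 2: x' = x̄ + K·y = [261259/106453, -2237620/106453]
step 2: P' = (I − K·H)·P̄ = [405668/106453 133272/106453; 133272/106453 10121408/106453]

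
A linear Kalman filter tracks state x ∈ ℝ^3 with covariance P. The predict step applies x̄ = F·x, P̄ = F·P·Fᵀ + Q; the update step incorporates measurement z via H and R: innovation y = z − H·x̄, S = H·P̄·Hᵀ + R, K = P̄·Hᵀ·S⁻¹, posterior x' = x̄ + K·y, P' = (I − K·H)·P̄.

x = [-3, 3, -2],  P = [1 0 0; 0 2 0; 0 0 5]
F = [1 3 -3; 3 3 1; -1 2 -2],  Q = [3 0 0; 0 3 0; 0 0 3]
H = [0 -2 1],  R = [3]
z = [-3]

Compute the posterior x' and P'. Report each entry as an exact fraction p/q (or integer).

x̄ = F·x = [12, -2, 13]
P̄ = F·P·Fᵀ + Q = [67 6 41; 6 35 -1; 41 -1 32]
y = z − H·x̄ = [-20]
S = H·P̄·Hᵀ + R = [179]
K = P̄·Hᵀ·S⁻¹ = [29/179; -71/179; 34/179]
x' = x̄ + K·y = [1568/179, 1062/179, 1647/179]
P' = (I − K·H)·P̄ = [11152/179 3133/179 6353/179; 3133/179 1224/179 2235/179; 6353/179 2235/179 4572/179]

x' = [1568/179, 1062/179, 1647/179]
P' = [11152/179 3133/179 6353/179; 3133/179 1224/179 2235/179; 6353/179 2235/179 4572/179]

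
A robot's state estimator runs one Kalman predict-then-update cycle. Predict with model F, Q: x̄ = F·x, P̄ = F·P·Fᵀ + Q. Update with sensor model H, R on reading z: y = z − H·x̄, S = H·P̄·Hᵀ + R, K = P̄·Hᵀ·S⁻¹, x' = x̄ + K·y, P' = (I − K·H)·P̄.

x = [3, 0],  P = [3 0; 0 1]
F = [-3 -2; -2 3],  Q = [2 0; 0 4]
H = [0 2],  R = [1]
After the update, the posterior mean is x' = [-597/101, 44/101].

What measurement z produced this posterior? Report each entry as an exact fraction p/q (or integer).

x̄ = F·x = [-9, -6]
P̄ = F·P·Fᵀ + Q = [33 12; 12 25]
S = H·P̄·Hᵀ + R = [101]
K = P̄·Hᵀ·S⁻¹ = [24/101; 50/101]
x' − x̄ = [312/101, 650/101] = K·y
y = (KᵀK)⁻¹·Kᵀ·(x' − x̄) = [13]
z = y + H·x̄ = [13] + [-12] = [1]

z = [1]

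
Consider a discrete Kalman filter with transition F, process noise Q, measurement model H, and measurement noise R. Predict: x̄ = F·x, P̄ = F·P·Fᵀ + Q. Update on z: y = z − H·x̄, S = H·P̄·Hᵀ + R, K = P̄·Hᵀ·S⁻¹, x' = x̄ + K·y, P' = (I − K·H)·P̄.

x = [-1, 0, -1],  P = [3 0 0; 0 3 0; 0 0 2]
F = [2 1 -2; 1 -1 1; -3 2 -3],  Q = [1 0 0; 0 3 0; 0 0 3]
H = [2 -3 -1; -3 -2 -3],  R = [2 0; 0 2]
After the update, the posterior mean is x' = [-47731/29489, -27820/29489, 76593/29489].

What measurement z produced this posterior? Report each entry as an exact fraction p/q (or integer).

x̄ = F·x = [0, -2, 6]
P̄ = F·P·Fᵀ + Q = [24 -1 0; -1 11 -21; 0 -21 60]
S = H·P̄·Hᵀ + R = [143 -134; -134 538]
K = P̄·Hᵀ·S⁻¹ = [9029/29489 -1588/29489; -818/29489 2208/29489; -8439/29489 -9666/29489]
x' − x̄ = [-47731/29489, 31158/29489, -100341/29489] = K·y
y = (KᵀK)⁻¹·Kᵀ·(x' − x̄) = [-3, 13]
z = y + H·x̄ = [-3, 13] + [0, -14] = [-3, -1]

z = [-3, -1]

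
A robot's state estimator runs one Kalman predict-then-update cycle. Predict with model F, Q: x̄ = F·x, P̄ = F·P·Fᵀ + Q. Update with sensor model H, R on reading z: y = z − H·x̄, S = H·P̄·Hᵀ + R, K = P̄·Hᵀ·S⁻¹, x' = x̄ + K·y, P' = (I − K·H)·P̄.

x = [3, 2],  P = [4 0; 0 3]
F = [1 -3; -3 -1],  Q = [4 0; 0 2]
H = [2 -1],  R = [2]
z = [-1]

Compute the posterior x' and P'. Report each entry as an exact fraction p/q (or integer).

x' = [-341/65, -621/65]
P' = [1496/195 2846/195; 2846/195 5786/195]

x̄ = F·x = [-3, -11]
P̄ = F·P·Fᵀ + Q = [35 -3; -3 41]
y = z − H·x̄ = [-6]
S = H·P̄·Hᵀ + R = [195]
K = P̄·Hᵀ·S⁻¹ = [73/195; -47/195]
x' = x̄ + K·y = [-341/65, -621/65]
P' = (I − K·H)·P̄ = [1496/195 2846/195; 2846/195 5786/195]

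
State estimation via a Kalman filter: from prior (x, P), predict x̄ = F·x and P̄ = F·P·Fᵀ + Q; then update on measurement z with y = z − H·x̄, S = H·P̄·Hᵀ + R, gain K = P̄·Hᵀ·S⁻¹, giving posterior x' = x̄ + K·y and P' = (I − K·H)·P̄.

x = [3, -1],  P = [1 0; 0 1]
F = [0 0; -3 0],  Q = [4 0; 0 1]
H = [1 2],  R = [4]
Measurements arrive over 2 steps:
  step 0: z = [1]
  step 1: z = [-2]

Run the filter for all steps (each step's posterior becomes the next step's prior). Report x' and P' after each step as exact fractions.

step 0: x̄ = F·x = [0, -9]
step 0: P̄ = F·P·Fᵀ + Q = [4 0; 0 10]
step 0: y = z − H·x̄ = [19]
step 0: S = H·P̄·Hᵀ + R = [48]
step 0: K = P̄·Hᵀ·S⁻¹ = [1/12; 5/12]
step 0: x' = x̄ + K·y = [19/12, -13/12]
step 0: P' = (I − K·H)·P̄ = [11/3 -5/3; -5/3 5/3]
step 1: x̄ = F·x = [0, -19/4]
step 1: P̄ = F·P·Fᵀ + Q = [4 0; 0 34]
step 1: y = z − H·x̄ = [15/2]
step 1: S = H·P̄·Hᵀ + R = [144]
step 1: K = P̄·Hᵀ·S⁻¹ = [1/36; 17/36]
step 1: x' = x̄ + K·y = [5/24, -29/24]
step 1: P' = (I − K·H)·P̄ = [35/9 -17/9; -17/9 17/9]

step 0: x' = [19/12, -13/12], P' = [11/3 -5/3; -5/3 5/3]
step 1: x' = [5/24, -29/24], P' = [35/9 -17/9; -17/9 17/9]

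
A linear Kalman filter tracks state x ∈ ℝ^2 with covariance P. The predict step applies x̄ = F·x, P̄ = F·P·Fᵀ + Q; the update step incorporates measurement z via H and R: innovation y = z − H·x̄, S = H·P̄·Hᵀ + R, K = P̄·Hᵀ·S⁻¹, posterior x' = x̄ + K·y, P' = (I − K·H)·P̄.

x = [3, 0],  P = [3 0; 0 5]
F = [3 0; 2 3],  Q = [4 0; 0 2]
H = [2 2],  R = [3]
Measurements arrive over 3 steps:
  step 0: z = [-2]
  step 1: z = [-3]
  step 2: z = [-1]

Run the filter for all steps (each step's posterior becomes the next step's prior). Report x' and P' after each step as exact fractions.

step 0: x̄ = F·x = [9, 6]
step 0: P̄ = F·P·Fᵀ + Q = [31 18; 18 59]
step 0: y = z − H·x̄ = [-32]
step 0: S = H·P̄·Hᵀ + R = [507]
step 0: K = P̄·Hᵀ·S⁻¹ = [98/507; 154/507]
step 0: x' = x̄ + K·y = [1427/507, -1886/507]
step 0: P' = (I − K·H)·P̄ = [6113/507 -5966/507; -5966/507 6197/507]
step 1: x̄ = F·x = [1427/169, -2804/507]
step 1: P̄ = F·P·Fᵀ + Q = [19015/169 -5672/169; -5672/169 9647/507]
step 1: y = z − H·x̄ = [-4475/507]
step 1: S = H·P̄·Hᵀ + R = [132161/507]
step 1: K = P̄·Hᵀ·S⁻¹ = [80058/132161; -14738/132161]
step 1: x' = x̄ + K·y = [409313/132161, -600842/132161]
step 1: P' = (I − K·H)·P̄ = [2228483/132161 -2108396/132161; -2108396/132161 2086289/132161]
step 2: x̄ = F·x = [1227939/132161, -983900/132161]
step 2: P̄ = F·P·Fᵀ + Q = [20584991/132161 -5604666/132161; -5604666/132161 2654103/132161]
step 2: y = z − H·x̄ = [-620239/132161]
step 2: S = H·P̄·Hᵀ + R = [48515531/132161]
step 2: K = P̄·Hᵀ·S⁻¹ = [29960650/48515531; -5901126/48515531]
step 2: x' = x̄ + K·y = [310162219/48515531, -333489626/48515531]
step 2: P' = (I − K·H)·P̄ = [764606961/48515531 -719665986/48515531; -719665986/48515531 710814297/48515531]

step 0: x' = [1427/507, -1886/507], P' = [6113/507 -5966/507; -5966/507 6197/507]
step 1: x' = [409313/132161, -600842/132161], P' = [2228483/132161 -2108396/132161; -2108396/132161 2086289/132161]
step 2: x' = [310162219/48515531, -333489626/48515531], P' = [764606961/48515531 -719665986/48515531; -719665986/48515531 710814297/48515531]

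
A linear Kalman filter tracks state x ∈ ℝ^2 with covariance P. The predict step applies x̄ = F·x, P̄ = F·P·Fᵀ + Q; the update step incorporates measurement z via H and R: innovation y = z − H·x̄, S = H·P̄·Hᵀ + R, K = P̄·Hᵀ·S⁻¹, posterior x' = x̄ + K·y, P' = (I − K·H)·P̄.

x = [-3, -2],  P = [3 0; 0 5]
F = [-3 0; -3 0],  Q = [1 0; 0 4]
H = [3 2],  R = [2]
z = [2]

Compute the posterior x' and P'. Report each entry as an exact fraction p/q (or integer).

x' = [64/117, 13/54]
P' = [34/39 -10/9; -10/9 101/54]

x̄ = F·x = [9, 9]
P̄ = F·P·Fᵀ + Q = [28 27; 27 31]
y = z − H·x̄ = [-43]
S = H·P̄·Hᵀ + R = [702]
K = P̄·Hᵀ·S⁻¹ = [23/117; 11/54]
x' = x̄ + K·y = [64/117, 13/54]
P' = (I − K·H)·P̄ = [34/39 -10/9; -10/9 101/54]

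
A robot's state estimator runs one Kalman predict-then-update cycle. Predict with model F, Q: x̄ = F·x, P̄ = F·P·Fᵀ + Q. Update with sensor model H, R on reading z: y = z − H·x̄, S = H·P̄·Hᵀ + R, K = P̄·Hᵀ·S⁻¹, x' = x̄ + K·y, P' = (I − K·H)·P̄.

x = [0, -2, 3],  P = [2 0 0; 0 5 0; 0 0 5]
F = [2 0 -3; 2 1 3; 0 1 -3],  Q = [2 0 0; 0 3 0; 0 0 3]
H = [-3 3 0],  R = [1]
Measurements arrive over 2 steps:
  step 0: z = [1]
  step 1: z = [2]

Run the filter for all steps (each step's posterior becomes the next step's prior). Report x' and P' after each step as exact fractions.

step 0: x' = [-2427/1711, -1841/1711, -6836/1711], P' = [17929/1711 17837/1711 6615/1711; 17837/1711 17935/1711 6530/1711; 6615/1711 6530/1711 25658/1711]
step 1: x' = [-876936/9258553, 5251435/9258553, 2810050/9258553], P' = [507274764/9258553 506904962/9258553 296446546/9258553; 506904962/9258553 507563698/9258553 296022227/9258553; 296446546/9258553 296022227/9258553 215318671/9258553]

step 0: x̄ = F·x = [-9, 7, -11]
step 0: P̄ = F·P·Fᵀ + Q = [55 -37 45; -37 61 -40; 45 -40 53]
step 0: y = z − H·x̄ = [-47]
step 0: S = H·P̄·Hᵀ + R = [1711]
step 0: K = P̄·Hᵀ·S⁻¹ = [-276/1711; 294/1711; -255/1711]
step 0: x' = x̄ + K·y = [-2427/1711, -1841/1711, -6836/1711]
step 0: P' = (I − K·H)·P̄ = [17929/1711 17837/1711 6615/1711; 17837/1711 17935/1711 6530/1711; 6615/1711 6530/1711 25658/1711]
step 1: x̄ = F·x = [15654/1711, -27203/1711, 18667/1711]
step 1: P̄ = F·P·Fᵀ + Q = [226680/1711 -143122/1711 207316/1711; -143122/1711 515614/1711 -217003/1711; 207316/1711 -217003/1711 214810/1711]
step 1: y = z − H·x̄ = [131993/1711]
step 1: S = H·P̄·Hᵀ + R = [9258553/1711]
step 1: K = P̄·Hᵀ·S⁻¹ = [-1109406/9258553; 1976208/9258553; -1272957/9258553]
step 1: x' = x̄ + K·y = [-876936/9258553, 5251435/9258553, 2810050/9258553]
step 1: P' = (I − K·H)·P̄ = [507274764/9258553 506904962/9258553 296446546/9258553; 506904962/9258553 507563698/9258553 296022227/9258553; 296446546/9258553 296022227/9258553 215318671/9258553]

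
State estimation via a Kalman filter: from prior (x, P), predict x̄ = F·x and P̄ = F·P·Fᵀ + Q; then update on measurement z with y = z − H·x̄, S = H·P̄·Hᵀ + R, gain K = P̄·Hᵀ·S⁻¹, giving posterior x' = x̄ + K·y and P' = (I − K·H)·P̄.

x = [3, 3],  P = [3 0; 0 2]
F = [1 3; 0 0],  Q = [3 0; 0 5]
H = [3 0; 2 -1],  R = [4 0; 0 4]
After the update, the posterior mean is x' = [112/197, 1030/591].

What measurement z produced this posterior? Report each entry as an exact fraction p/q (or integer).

x̄ = F·x = [12, 0]
P̄ = F·P·Fᵀ + Q = [24 0; 0 5]
S = H·P̄·Hᵀ + R = [220 144; 144 105]
K = P̄·Hᵀ·S⁻¹ = [54/197 16/197; 60/197 -275/591]
x' − x̄ = [-2252/197, 1030/591] = K·y
y = (KᵀK)⁻¹·Kᵀ·(x' − x̄) = [-34, -26]
z = y + H·x̄ = [-34, -26] + [36, 24] = [2, -2]

z = [2, -2]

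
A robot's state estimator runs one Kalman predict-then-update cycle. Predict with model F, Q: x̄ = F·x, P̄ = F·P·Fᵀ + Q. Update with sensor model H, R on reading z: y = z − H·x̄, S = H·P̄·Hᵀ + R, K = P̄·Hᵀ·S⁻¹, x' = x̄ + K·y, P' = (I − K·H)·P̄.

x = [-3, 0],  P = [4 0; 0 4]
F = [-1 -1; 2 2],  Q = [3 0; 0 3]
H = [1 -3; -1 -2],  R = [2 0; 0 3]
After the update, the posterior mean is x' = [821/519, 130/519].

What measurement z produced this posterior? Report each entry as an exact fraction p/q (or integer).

x̄ = F·x = [3, -6]
P̄ = F·P·Fᵀ + Q = [11 -16; -16 35]
S = H·P̄·Hᵀ + R = [424 183; 183 90]
K = P̄·Hᵀ·S⁻¹ = [163/519 -631/1557; -112/519 -251/1557]
x' − x̄ = [-736/519, 3244/519] = K·y
y = (KᵀK)⁻¹·Kᵀ·(x' − x̄) = [-20, -12]
z = y + H·x̄ = [-20, -12] + [21, 9] = [1, -3]

z = [1, -3]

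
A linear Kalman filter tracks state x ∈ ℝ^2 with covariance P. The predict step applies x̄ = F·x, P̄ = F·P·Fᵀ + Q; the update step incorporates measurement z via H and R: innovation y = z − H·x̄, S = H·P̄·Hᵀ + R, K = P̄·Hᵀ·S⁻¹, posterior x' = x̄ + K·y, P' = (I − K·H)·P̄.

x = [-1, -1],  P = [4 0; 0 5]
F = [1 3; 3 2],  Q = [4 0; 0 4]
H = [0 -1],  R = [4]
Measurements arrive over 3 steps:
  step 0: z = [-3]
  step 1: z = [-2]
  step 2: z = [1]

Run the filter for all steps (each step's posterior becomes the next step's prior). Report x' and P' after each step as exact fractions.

step 0: x' = [5/4, 5/2], P' = [407/16 21/8; 21/8 15/4]
step 1: x' = [25891/4535, 9502/4535], P' = [97116/4535 8172/4535; 8172/4535 17884/4535]
step 2: x' = [512575/269981, -168769/269981], P' = [6205268/269981 488544/269981; 488544/269981 1061784/269981]

step 0: x̄ = F·x = [-4, -5]
step 0: P̄ = F·P·Fᵀ + Q = [53 42; 42 60]
step 0: y = z − H·x̄ = [-8]
step 0: S = H·P̄·Hᵀ + R = [64]
step 0: K = P̄·Hᵀ·S⁻¹ = [-21/32; -15/16]
step 0: x' = x̄ + K·y = [5/4, 5/2]
step 0: P' = (I − K·H)·P̄ = [407/16 21/8; 21/8 15/4]
step 1: x̄ = F·x = [35/4, 35/4]
step 1: P̄ = F·P·Fᵀ + Q = [1263/16 2043/16; 2043/16 4471/16]
step 1: y = z − H·x̄ = [27/4]
step 1: S = H·P̄·Hᵀ + R = [4535/16]
step 1: K = P̄·Hᵀ·S⁻¹ = [-2043/4535; -4471/4535]
step 1: x' = x̄ + K·y = [25891/4535, 9502/4535]
step 1: P' = (I − K·H)·P̄ = [97116/4535 8172/4535; 8172/4535 17884/4535]
step 2: x̄ = F·x = [54397/4535, 96677/4535]
step 2: P̄ = F·P·Fᵀ + Q = [325244/4535 488544/4535; 488544/4535 1061784/4535]
step 2: y = z − H·x̄ = [101212/4535]
step 2: S = H·P̄·Hᵀ + R = [1079924/4535]
step 2: K = P̄·Hᵀ·S⁻¹ = [-122136/269981; -265446/269981]
step 2: x' = x̄ + K·y = [512575/269981, -168769/269981]
step 2: P' = (I − K·H)·P̄ = [6205268/269981 488544/269981; 488544/269981 1061784/269981]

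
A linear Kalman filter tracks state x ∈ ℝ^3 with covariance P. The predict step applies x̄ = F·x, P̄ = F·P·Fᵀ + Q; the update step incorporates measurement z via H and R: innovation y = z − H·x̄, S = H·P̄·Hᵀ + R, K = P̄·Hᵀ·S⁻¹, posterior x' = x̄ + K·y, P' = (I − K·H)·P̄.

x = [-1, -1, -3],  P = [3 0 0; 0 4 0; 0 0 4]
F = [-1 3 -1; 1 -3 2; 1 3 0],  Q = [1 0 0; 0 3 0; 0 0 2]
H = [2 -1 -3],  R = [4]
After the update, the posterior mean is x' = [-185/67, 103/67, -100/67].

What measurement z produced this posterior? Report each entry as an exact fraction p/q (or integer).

z = [-3]

x̄ = F·x = [1, -4, -4]
P̄ = F·P·Fᵀ + Q = [44 -47 33; -47 58 -33; 33 -33 41]
S = H·P̄·Hᵀ + R = [201]
K = P̄·Hᵀ·S⁻¹ = [12/67; -53/201; -8/67]
x' − x̄ = [-252/67, 371/67, 168/67] = K·y
y = (KᵀK)⁻¹·Kᵀ·(x' − x̄) = [-21]
z = y + H·x̄ = [-21] + [18] = [-3]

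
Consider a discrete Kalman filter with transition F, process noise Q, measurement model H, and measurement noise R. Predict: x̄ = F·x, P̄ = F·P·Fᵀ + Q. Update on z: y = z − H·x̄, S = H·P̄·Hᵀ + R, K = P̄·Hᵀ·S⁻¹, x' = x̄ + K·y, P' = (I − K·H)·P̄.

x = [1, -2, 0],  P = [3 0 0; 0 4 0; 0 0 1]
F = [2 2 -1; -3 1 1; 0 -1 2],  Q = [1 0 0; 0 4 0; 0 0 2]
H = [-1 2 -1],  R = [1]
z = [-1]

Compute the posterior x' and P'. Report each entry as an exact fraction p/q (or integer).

x' = [-116/31, -320/217, 398/217]
P' = [678/31 169/31 -334/31; 169/31 587/217 -94/217; -334/31 -94/217 2154/217]

x̄ = F·x = [-2, -5, 2]
P̄ = F·P·Fᵀ + Q = [30 -11 -10; -11 36 -2; -10 -2 10]
y = z − H·x̄ = [9]
S = H·P̄·Hᵀ + R = [217]
K = P̄·Hᵀ·S⁻¹ = [-6/31; 85/217; -4/217]
x' = x̄ + K·y = [-116/31, -320/217, 398/217]
P' = (I − K·H)·P̄ = [678/31 169/31 -334/31; 169/31 587/217 -94/217; -334/31 -94/217 2154/217]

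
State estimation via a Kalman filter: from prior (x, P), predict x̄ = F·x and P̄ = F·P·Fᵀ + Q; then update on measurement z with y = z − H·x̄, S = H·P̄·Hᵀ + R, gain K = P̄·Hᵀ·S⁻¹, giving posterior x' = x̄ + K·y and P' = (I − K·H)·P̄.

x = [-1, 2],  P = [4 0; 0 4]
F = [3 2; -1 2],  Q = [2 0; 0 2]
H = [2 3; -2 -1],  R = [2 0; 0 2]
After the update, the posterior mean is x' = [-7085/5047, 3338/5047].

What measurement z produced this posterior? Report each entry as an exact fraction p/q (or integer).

z = [-1, 2]

x̄ = F·x = [1, 5]
P̄ = F·P·Fᵀ + Q = [54 4; 4 22]
S = H·P̄·Hᵀ + R = [464 -314; -314 256]
K = P̄·Hᵀ·S⁻¹ = [-1112/5047 -3572/5047; 2381/5047 2329/5047]
x' − x̄ = [-12132/5047, -21897/5047] = K·y
y = (KᵀK)⁻¹·Kᵀ·(x' − x̄) = [-18, 9]
z = y + H·x̄ = [-18, 9] + [17, -7] = [-1, 2]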